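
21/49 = 3/7≈0.429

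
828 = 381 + 447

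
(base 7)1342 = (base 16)208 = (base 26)k0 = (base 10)520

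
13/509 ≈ 0.0255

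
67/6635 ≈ 0.0101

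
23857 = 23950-93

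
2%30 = 2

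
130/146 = 65/73 ≈ 0.890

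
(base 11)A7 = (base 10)117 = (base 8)165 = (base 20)5H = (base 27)49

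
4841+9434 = 14275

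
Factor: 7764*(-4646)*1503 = -1*2^3*3^3*23^1*101^1*167^1*647^1 = -54215530632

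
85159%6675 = 5059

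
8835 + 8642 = 17477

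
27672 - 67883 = -40211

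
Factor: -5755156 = -1 * 2^2 * 11^1 * 139^1 * 941^1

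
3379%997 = 388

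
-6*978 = -5868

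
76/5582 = 38/2791 ≈ 0.0136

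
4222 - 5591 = -1369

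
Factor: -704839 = -1*704839^1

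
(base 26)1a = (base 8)44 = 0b100100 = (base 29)17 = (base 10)36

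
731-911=-180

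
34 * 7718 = 262412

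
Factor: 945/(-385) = -1 * 3^3 * 11^(-1) = -27/11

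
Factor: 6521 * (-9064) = -1 * 2^3 * 11^1 * 103^1 * 6521^1 = -59106344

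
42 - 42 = 0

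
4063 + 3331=7394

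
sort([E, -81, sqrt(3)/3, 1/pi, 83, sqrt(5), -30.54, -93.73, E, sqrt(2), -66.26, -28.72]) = [-93.73, -81, -66.26, -30.54, -28.72, 1/pi, sqrt(3)/3, sqrt(2), sqrt(5), E, E, 83]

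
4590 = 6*765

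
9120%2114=664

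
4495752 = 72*62441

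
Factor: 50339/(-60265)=-1*5^(-1)*17^(-1)*71^1=-71/85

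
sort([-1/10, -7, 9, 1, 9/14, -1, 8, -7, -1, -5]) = [-7, -7, -5, -1, -1, -1/10, 9/14, 1, 8, 9]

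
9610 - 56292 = -46682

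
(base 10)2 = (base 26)2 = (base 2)10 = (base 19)2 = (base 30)2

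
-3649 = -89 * 41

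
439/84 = 5 + 19/84 ≈ 5.23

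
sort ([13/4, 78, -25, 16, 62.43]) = [-25, 13/4, 16, 62.43, 78]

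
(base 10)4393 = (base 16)1129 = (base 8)10451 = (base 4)1010221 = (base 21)9k4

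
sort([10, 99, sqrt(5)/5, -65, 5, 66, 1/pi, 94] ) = [-65, 1/pi, sqrt(5)/5, 5, 10, 66, 94, 99] 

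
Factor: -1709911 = -1 * 7^1 * 17^1 * 14369^1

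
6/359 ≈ 0.0167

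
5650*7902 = 44646300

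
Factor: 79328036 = 2^2 * 19832009^1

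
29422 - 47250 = -17828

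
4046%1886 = 274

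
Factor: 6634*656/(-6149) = -1*2^5*11^(-1)*13^(-1)*31^1*41^1*43^(-1)*107^1 = -4351904/6149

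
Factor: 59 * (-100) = -1 * 2^2 * 5^2 * 59^1 = -5900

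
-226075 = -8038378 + 7812303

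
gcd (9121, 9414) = 1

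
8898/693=2966/231≈12.84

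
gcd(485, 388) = 97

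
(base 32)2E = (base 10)78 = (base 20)3I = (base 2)1001110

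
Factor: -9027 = -1 * 3^2 * 17^1 * 59^1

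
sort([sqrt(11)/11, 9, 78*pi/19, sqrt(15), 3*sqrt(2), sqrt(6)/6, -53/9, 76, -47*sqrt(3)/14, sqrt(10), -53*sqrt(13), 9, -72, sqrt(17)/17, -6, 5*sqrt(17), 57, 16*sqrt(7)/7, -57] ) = [-53*sqrt(13), -72, -57, -6, -53/9, -47*sqrt(3)/14, sqrt(17)/17, sqrt(11)/11, sqrt(6)/6, sqrt(10), sqrt(15), 3*sqrt(2), 16*sqrt(7)/7, 9, 9, 78*pi/19, 5*sqrt(17), 57, 76] 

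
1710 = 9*190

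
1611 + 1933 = 3544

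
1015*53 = 53795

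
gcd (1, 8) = 1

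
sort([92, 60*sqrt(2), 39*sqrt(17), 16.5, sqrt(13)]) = [sqrt(13), 16.5, 60*sqrt(2), 92, 39*sqrt(17)]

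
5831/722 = 8 + 55/722 ≈ 8.08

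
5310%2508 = 294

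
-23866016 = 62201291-86067307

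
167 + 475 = 642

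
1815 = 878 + 937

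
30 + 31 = 61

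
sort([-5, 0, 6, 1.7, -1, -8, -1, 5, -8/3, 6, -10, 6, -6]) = [-10, -8, -6, -5, -8/3, -1, -1, 0, 1.7, 5, 6, 6, 6]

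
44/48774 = 2/2217 ≈ 0.000902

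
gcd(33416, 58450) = 2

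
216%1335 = 216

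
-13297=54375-67672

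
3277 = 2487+790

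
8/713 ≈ 0.0112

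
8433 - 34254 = -25821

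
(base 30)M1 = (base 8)1225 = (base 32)KL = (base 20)1D1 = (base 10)661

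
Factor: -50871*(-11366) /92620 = 2^(-1)*3^1*5^(-1)*11^(-1)*31^1*421^(-1)*547^1*5683^1 = 289099893/46310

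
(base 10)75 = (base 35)25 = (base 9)83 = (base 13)5a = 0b1001011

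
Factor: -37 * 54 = -1 * 2^1 * 3^3 * 37^1 = -1998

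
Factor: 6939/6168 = 2^ (-3)*3^2 = 9/8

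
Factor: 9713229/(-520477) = -1 * 3^1 * 59^1 * 263^(-1) * 1979^(-1) * 54877^1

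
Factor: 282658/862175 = 2^1 * 5^(-2) * 31^1 * 47^1 * 97^1 * 34487^(-1)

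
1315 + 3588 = 4903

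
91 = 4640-4549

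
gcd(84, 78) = 6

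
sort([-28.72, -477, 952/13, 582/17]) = [-477, -28.72, 582/17, 952/13]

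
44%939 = 44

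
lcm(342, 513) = 1026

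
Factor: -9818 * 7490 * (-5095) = 2^2 * 5^2 * 7^1 * 107^1 * 1019^1 * 4909^1 = 374670097900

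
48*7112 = 341376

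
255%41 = 9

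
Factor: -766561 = -1*43^1*17827^1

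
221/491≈0.450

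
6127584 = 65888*93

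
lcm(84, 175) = 2100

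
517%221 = 75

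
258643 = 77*3359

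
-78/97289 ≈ -0.000802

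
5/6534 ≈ 0.000765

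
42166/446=94 + 121/223 ≈ 94.54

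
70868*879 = 62292972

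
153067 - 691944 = -538877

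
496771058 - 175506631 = 321264427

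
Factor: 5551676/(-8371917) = -1*2^2*3^(-4)*13^1*241^1*443^1*103357^(-1) 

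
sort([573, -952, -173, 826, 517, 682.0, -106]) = [-952, -173, -106, 517, 573, 682.0, 826]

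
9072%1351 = 966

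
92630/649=1570/11≈142.73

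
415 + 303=718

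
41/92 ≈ 0.446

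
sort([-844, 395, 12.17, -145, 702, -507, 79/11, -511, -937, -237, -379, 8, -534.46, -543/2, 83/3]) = [-937, -844, -534.46, -511, -507, -379, -543/2, -237, -145, 79/11, 8, 12.17, 83/3, 395, 702]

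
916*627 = 574332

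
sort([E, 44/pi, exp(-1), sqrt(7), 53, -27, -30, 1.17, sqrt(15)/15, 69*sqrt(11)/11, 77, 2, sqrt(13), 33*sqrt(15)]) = [-30, -27, sqrt(15)/15, exp(-1), 1.17, 2, sqrt(7), E, sqrt(13), 44/pi, 69*sqrt(11)/11, 53, 77, 33*sqrt(15)]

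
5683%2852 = 2831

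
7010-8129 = -1119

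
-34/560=-17/280 ≈ -0.0607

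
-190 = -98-92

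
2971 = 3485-514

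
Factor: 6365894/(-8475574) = -1 * 23^1 * 138389^1 * 4237787^(-1) = -3182947/4237787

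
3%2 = 1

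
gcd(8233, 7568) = 1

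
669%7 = 4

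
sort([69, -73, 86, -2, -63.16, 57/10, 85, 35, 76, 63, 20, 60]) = [-73, -63.16, -2, 57/10, 20, 35, 60, 63, 69, 76, 85, 86]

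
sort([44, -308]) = [-308, 44]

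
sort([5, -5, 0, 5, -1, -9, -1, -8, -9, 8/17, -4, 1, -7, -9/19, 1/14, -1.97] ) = [-9, -9, -8, -7, -5, -4, -1.97, -1, -1, -9/19, 0, 1/14, 8/17, 1, 5, 5] 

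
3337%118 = 33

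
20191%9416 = 1359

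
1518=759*2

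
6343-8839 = -2496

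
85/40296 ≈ 0.00211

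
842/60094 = 421/30047 ≈ 0.0140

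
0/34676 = 0 = 0.00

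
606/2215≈0.274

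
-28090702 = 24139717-52230419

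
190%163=27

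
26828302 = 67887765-41059463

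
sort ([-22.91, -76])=[-76, -22.91]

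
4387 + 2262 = 6649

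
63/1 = 63 = 63.00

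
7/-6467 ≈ -0.00108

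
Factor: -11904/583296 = -1 * 7^(-2) = -1/49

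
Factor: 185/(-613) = -1*5^1*37^1*613^(-1)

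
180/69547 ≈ 0.00259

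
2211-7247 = -5036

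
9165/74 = 123 + 63/74 ≈ 123.85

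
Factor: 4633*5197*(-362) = -1*2^1*41^1*113^1*181^1*5197^1 = -8716127762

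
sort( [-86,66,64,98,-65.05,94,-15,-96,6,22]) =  [-96,-86,-65.05,-15,6,22,64,66,94,98]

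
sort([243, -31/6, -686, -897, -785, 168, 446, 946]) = [-897, -785, -686, -31/6, 168, 243, 446, 946]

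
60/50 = 1 + 1/5 = 1.20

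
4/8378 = 2/4189 ≈ 0.000477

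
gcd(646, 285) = 19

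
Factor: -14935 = -1*5^1*29^1*103^1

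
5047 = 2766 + 2281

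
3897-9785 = -5888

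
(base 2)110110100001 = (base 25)5ee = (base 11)2692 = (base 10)3489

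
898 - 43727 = -42829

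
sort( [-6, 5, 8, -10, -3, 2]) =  [-10, -6, -3, 2, 5, 8]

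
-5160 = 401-5561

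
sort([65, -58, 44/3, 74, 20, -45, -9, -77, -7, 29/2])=[-77, -58, -45, -9, -7, 29/2, 44/3, 20, 65, 74]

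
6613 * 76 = 502588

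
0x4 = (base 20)4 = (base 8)4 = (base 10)4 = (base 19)4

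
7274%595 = 134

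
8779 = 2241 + 6538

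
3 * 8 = 24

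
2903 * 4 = 11612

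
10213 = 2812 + 7401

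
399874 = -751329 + 1151203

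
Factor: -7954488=-1*2^3*3^2*110479^1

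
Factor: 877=877^1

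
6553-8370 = -1817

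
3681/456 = 8 + 11/152 ≈ 8.07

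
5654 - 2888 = 2766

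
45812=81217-35405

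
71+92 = 163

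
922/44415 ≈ 0.0208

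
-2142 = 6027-8169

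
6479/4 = 1619 + 3/4 = 1619.75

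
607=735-128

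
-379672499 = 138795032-518467531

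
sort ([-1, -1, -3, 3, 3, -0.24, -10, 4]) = [-10, -3, -1, -1, -0.24, 3, 3, 4]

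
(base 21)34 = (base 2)1000011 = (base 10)67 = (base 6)151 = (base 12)57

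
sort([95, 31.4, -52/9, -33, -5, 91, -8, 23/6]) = [-33, -8, -52/9, -5, 23/6, 31.4, 91, 95]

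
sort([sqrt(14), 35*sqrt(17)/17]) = [sqrt(14), 35*sqrt(17)/17]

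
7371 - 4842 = 2529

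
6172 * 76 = 469072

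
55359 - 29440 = 25919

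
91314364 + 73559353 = 164873717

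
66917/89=751 + 78/89 ≈ 751.88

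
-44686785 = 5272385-49959170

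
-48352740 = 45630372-93983112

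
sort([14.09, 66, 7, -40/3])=[-40/3, 7, 14.09, 66]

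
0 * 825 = 0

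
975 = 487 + 488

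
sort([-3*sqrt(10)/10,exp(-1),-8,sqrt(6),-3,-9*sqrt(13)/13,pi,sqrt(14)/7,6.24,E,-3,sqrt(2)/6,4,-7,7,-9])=[-9,-8,-7,-3,-3,-9*sqrt(13)/13,-3*sqrt(10)/10,sqrt(2)/6,exp(-1),sqrt(14)/7,sqrt(6),E,pi,4,6.24,7]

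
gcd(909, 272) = 1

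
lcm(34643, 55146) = 2702154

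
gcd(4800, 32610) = 30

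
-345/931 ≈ -0.371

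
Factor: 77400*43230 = 2^4*3^3*5^3*11^1*43^1*131^1 = 3346002000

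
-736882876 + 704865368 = -32017508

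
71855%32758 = 6339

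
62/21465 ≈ 0.00289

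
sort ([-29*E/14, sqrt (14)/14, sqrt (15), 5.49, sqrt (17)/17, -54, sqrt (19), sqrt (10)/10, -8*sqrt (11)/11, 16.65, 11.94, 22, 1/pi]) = [-54, -29*E/14, -8*sqrt (11)/11, sqrt (17)/17, sqrt (14)/14, sqrt (10)/10, 1/pi, sqrt (15), sqrt (19), 5.49, 11.94, 16.65, 22]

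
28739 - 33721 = -4982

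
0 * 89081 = 0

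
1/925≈0.00108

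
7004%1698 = 212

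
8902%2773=583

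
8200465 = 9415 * 871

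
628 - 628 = 0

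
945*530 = 500850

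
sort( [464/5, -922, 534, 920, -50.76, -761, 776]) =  [-922, -761, -50.76, 464/5, 534, 776, 920]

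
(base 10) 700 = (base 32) ls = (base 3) 221221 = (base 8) 1274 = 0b1010111100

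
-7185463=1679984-8865447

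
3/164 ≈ 0.0183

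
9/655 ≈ 0.0137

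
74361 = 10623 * 7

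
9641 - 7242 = 2399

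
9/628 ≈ 0.0143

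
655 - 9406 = -8751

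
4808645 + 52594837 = 57403482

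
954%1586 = 954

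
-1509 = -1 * 1509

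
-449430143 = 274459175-723889318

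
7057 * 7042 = 49695394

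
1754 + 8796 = 10550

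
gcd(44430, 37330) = 10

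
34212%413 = 346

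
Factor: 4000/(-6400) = -1*2^(-3)*5^1 = -5/8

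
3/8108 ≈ 0.000370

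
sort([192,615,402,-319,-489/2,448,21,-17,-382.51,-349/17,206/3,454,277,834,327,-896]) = [-896,-382.51,-319,-489/2,-349/17,-17,21,206/3,192,277,327,402,448,454,615,834]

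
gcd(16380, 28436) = 4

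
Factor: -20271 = -1 * 3^1 * 29^1 * 233^1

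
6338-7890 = -1552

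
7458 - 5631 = 1827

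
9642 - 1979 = 7663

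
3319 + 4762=8081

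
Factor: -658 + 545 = -1*113^1 = -113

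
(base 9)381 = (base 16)13c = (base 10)316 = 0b100111100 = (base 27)bj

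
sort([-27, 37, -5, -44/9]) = [-27, -5, -44/9, 37]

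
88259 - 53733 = 34526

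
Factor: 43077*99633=3^2*83^1*173^1*33211^1=4291890741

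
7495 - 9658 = -2163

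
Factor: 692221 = 692221^1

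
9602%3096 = 314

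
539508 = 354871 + 184637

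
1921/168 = 11 + 73/168 ≈ 11.43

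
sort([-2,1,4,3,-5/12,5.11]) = [-2,-5/12,1,3,4,5.11]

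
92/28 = 23/7 ≈ 3.29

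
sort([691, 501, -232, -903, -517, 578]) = [-903, -517, -232, 501, 578, 691]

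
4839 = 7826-2987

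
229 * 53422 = 12233638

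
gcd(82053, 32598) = 9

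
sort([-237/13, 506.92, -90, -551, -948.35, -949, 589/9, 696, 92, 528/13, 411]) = [-949, -948.35, -551, -90, -237/13, 528/13, 589/9, 92, 411, 506.92, 696]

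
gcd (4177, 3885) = 1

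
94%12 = 10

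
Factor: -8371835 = -1 * 5^1 * 547^1 * 3061^1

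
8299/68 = 122 + 3/68 ≈ 122.04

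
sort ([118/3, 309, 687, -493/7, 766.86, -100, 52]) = [-100, -493/7, 118/3, 52, 309, 687, 766.86]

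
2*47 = 94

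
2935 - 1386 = 1549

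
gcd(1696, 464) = 16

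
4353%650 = 453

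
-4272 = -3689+-583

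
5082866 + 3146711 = 8229577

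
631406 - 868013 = -236607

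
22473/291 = 7491/97 ≈ 77.23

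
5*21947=109735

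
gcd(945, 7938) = 189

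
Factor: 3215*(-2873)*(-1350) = 2^1*3^3*5^3*13^2*17^1*643^1 = 12469538250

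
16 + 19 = 35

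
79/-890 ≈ -0.0888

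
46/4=23/2=11.50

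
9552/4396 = 2 + 190/1099 ≈ 2.17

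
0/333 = 0 = 0.00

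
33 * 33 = 1089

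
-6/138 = -1/23 ≈ -0.0435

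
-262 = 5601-5863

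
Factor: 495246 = 2^1*3^1*59^1*1399^1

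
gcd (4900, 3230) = 10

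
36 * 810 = 29160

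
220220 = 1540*143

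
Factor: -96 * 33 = -1 * 2^5 * 3^2 * 11^1 = -3168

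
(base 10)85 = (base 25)3a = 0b1010101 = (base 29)2r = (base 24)3d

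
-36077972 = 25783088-61861060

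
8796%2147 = 208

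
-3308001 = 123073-3431074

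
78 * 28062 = 2188836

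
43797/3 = 14599 = 14599.00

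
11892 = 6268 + 5624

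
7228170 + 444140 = 7672310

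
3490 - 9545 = -6055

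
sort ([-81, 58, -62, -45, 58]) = [-81, -62, -45, 58, 58]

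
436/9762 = 218/4881 ≈ 0.0447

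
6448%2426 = 1596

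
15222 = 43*354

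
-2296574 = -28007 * 82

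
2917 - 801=2116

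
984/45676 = 246/11419 ≈ 0.0215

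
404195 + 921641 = 1325836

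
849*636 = 539964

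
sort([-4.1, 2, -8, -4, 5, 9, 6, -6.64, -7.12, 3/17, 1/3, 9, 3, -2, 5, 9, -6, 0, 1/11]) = [-8, -7.12, -6.64, -6, -4.1, -4, -2, 0, 1/11, 3/17, 1/3, 2, 3, 5, 5, 6, 9, 9, 9]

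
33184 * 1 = 33184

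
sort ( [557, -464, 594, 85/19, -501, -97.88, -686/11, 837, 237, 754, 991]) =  [-501, -464, -97.88, -686/11, 85/19, 237, 557, 594, 754, 837, 991]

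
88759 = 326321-237562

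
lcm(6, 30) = 30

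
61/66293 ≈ 0.000920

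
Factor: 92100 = 2^2*3^1*5^2*307^1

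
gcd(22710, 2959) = 1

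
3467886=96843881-93375995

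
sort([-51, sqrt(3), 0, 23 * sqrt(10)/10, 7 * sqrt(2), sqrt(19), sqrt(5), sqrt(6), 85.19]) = [-51, 0, sqrt(3), sqrt(5), sqrt(6), sqrt(19), 23 * sqrt(10)/10, 7 * sqrt(2), 85.19]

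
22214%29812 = 22214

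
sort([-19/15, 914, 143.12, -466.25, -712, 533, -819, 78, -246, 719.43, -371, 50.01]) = [-819, -712, -466.25, -371, -246, -19/15, 50.01, 78, 143.12, 533, 719.43, 914]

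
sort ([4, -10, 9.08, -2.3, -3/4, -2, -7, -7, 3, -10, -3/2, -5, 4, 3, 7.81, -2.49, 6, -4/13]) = [-10, -10, -7, -7, -5, -2.49, -2.3, -2, -3/2, -3/4, -4/13, 3, 3, 4, 4, 6, 7.81, 9.08]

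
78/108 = 13/18 ≈ 0.722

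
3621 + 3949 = 7570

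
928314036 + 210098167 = 1138412203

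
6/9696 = 1/1616 ≈ 0.000619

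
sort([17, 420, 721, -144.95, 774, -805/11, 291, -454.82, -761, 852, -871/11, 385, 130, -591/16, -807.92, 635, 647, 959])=[-807.92, -761, -454.82, -144.95, -871/11, -805/11, -591/16, 17, 130, 291, 385, 420, 635, 647, 721, 774, 852, 959]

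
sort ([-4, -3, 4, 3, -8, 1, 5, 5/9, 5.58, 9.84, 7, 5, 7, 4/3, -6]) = [-8, -6, -4, -3, 5/9, 1, 4/3, 3, 4, 5, 5, 5.58, 7, 7, 9.84]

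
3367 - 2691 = 676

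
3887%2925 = 962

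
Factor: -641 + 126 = -1*5^1*103^1 = -515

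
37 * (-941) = -34817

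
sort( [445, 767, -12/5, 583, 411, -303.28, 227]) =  [-303.28, -12/5, 227, 411, 445, 583, 767]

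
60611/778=77 + 705/778≈77.91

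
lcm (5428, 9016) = 531944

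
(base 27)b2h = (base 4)1332122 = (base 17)1agf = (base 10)8090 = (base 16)1f9a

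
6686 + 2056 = 8742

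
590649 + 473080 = 1063729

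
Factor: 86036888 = 2^3*7^1*1536373^1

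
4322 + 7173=11495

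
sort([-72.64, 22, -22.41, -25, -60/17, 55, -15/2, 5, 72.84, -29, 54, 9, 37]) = [-72.64, -29, -25, -22.41, -15/2, -60/17, 5, 9, 22, 37, 54, 55, 72.84]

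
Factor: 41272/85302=2^2*3^(-2)*11^1*67^1*677^(-1)=2948/6093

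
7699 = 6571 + 1128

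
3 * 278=834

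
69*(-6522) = -450018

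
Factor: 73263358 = 2^1*7^1*2053^1*2549^1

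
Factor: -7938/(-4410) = 3^2 * 5^(-1) = 9/5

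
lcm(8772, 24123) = 96492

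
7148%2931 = 1286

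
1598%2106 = 1598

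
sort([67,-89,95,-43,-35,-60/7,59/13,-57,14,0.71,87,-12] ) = [-89,-57,-43,-35,-12,-60/7,0.71,59/13,14,67,87,95] 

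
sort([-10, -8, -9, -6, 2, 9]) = [-10, -9, -8, -6, 2, 9]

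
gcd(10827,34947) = 9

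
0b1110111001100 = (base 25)c53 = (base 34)6kc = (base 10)7628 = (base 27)ace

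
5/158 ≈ 0.0316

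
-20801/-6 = 3466 + 5/6 ≈ 3466.83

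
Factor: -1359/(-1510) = 2^(-1)*3^2*5^(-1) = 9/10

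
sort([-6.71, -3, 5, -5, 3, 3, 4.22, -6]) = [-6.71, -6, -5, -3, 3, 3, 4.22, 5]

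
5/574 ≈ 0.00871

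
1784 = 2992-1208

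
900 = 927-27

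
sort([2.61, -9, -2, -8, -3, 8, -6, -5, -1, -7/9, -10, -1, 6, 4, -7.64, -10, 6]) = [-10, -10, -9, -8, -7.64, -6, -5, -3, -2, -1, -1, -7/9, 2.61, 4, 6, 6, 8]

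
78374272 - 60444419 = 17929853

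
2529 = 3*843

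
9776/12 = 2444/3 ≈ 814.67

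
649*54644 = 35463956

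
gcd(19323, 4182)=3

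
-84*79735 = -6697740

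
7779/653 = 11 + 596/653 ≈ 11.91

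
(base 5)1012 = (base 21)66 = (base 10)132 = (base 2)10000100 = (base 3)11220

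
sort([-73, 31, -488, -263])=[-488, -263, -73, 31]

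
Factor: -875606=-1*2^1*641^1*683^1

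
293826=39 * 7534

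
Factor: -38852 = -1*2^2*11^1*883^1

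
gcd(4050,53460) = 810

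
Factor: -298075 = -1 * 5^2 * 11923^1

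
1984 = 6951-4967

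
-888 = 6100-6988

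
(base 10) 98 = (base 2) 1100010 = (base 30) 38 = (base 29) 3b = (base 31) 35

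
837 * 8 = 6696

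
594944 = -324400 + 919344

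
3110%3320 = 3110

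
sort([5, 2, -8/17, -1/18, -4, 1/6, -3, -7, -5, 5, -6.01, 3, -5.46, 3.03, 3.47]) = [-7, -6.01, -5.46, -5, -4, -3, -8/17, -1/18, 1/6, 2, 3, 3.03, 3.47, 5, 5]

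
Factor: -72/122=-1*2^2*3^2*61^(-1)=-36/61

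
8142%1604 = 122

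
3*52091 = 156273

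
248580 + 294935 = 543515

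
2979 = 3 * 993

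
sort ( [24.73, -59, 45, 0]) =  [-59, 0, 24.73, 45]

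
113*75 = 8475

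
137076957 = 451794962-314718005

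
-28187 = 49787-77974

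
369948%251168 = 118780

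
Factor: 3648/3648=1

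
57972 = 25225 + 32747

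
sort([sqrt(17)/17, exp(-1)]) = [sqrt(17)/17, exp(-1)]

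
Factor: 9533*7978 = 2^1*3989^1*9533^1 = 76054274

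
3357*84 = 281988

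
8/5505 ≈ 0.00145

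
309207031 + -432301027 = -123093996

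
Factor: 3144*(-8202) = -1*2^4*3^2*131^1*1367^1 = -25787088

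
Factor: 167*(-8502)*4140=-1*2^3*3^3*5^1*13^1*23^1*109^1*167^1=-5878112760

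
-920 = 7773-8693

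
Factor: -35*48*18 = -1*2^5*3^3*5^1*7^1 = -30240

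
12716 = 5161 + 7555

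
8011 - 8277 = -266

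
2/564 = 1/282≈0.00355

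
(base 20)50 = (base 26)3m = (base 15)6a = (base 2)1100100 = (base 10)100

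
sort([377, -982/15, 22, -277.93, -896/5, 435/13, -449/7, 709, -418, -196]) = [-418, -277.93, -196, -896/5, -982/15, -449/7, 22, 435/13, 377, 709]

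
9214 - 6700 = 2514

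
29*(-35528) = -1030312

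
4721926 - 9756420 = -5034494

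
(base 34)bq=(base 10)400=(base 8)620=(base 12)294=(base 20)100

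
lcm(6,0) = 0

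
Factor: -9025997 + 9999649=2^2*47^1*5179^1=973652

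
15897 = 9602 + 6295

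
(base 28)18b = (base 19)2fc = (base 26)1d5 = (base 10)1019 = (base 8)1773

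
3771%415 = 36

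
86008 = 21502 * 4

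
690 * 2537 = 1750530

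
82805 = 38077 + 44728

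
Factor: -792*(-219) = 2^3*3^3*11^1*73^1 = 173448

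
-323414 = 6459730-6783144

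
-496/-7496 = 62/937 ≈ 0.0662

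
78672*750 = 59004000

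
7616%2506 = 98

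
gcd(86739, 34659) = 3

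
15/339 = 5/113 ≈ 0.0442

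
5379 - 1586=3793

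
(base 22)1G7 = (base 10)843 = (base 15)3B3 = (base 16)34B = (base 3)1011020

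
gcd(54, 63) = 9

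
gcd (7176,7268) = 92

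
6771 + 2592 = 9363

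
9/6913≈0.00130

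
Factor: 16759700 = 2^2*5^2*167597^1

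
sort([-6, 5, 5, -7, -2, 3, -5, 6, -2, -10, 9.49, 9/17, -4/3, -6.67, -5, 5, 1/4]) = [-10, -7, -6.67, -6, -5, -5, -2, -2, -4/3, 1/4, 9/17, 3, 5, 5, 5, 6, 9.49]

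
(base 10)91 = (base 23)3m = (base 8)133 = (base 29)34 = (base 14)67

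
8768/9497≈0.923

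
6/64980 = 1/10830 ≈ 0.0000923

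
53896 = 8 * 6737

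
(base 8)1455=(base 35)n8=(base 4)30231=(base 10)813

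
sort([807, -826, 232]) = [-826, 232, 807]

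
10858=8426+2432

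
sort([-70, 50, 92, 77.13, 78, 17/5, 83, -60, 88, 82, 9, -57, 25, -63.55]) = [-70, -63.55, -60, -57, 17/5, 9, 25, 50, 77.13, 78, 82, 83, 88, 92]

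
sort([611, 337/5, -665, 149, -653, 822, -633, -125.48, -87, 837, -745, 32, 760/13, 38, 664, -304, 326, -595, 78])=[-745, -665, -653, -633, -595, -304, -125.48, -87, 32, 38, 760/13, 337/5, 78, 149, 326, 611, 664, 822, 837]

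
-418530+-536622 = -955152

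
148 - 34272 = -34124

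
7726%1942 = 1900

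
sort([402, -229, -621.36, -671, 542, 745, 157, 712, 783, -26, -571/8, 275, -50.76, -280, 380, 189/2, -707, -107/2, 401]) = [-707, -671, -621.36, -280, -229, -571/8, -107/2, -50.76, -26, 189/2, 157, 275, 380, 401, 402, 542, 712, 745, 783]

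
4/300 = 1/75 ≈ 0.0133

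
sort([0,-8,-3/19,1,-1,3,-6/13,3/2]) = [-8,-1,-6/13,-3/19,0,1,3/2,3]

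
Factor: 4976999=4976999^1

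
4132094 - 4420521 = -288427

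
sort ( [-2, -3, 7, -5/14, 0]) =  [-3, -2, -5/14, 0, 7]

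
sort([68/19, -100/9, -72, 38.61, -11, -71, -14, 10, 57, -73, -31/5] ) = [-73, -72, -71, -14, -100/9, -11, -31/5, 68/19, 10, 38.61, 57] 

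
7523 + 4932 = 12455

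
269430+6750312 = 7019742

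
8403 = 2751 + 5652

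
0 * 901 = 0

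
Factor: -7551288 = -1 * 2^3 * 3^2 * 104879^1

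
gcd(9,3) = 3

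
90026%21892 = 2458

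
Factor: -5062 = -1 * 2^1 * 2531^1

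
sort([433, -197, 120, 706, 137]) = [-197, 120, 137, 433, 706]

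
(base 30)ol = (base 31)ns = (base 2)1011100101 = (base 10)741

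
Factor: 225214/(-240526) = -1*13^(-1)*29^(-1)*353^1 = -353/377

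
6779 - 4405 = 2374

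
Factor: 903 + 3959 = 2^1 * 11^1 * 13^1 * 17^1 = 4862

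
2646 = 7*378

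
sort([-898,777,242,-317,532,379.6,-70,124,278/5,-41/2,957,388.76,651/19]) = [-898,-317,-70,-41/2,651/19,278/5,124,242,379.6,388.76,532,777,957]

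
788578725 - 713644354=74934371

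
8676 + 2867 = 11543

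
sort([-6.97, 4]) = [-6.97, 4]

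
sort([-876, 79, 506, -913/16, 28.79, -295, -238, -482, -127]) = [-876, -482, -295, -238, -127, -913/16, 28.79, 79, 506]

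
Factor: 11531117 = 13^1 * 17^1 * 52177^1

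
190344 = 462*412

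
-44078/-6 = 7346 + 1/3 ≈ 7346.33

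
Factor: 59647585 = 5^1*11929517^1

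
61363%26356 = 8651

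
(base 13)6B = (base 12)75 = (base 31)2R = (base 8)131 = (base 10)89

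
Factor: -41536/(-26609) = 2^6 * 41^(-1) = 64/41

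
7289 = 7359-70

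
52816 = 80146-27330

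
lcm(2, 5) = 10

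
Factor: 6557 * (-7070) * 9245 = -1 * 2^1 * 5^2 * 7^1 * 43^2 * 79^1 * 83^1 * 101^1 = -428579617550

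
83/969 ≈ 0.0857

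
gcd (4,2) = 2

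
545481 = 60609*9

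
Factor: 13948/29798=2^1*11^1*47^(-1)=22/47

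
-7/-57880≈0.000121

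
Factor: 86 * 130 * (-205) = -1 * 2^2 * 5^2 * 13^1 * 41^1 * 43^1 = -2291900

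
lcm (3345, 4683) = 23415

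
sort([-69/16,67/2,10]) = [-69/16,10,67/2]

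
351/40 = 8 + 31/40≈8.78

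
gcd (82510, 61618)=2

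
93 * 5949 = 553257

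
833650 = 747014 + 86636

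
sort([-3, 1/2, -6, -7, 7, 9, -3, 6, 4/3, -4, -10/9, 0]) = [-7, -6, -4, -3, -3, -10/9, 0, 1/2, 4/3, 6, 7, 9]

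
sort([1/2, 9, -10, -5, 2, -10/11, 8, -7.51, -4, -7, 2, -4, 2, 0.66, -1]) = [-10, -7.51, -7, -5, -4, -4, -1, -10/11, 1/2, 0.66, 2, 2, 2, 8, 9]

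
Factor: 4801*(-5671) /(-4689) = 3^(-2)*53^1*107^1*521^(-1)*4801^1 = 27226471/4689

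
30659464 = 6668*4598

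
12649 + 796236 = 808885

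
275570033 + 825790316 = 1101360349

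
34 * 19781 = 672554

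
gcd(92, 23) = 23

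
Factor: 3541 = 3541^1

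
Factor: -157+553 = 2^2*3^2*11^1 = 396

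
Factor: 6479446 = 2^1 * 3239723^1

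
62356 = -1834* (-34)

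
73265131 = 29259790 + 44005341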